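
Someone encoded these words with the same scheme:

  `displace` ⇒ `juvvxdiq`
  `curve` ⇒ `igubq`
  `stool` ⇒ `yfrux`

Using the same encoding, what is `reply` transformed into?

xqsrk

It's a Vigenère-style cipher with numeric key [6,12,3]: position i shifts by key[i mod 3].
For reply: r+6=x, e+12=q, p+3=s, l+6=r, y+12=k.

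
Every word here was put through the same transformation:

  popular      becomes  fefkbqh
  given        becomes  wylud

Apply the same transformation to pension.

fudiyed

Compare letters: p→f is +16, o→e is +16, p→f is +16 — a constant shift. It's a constant shift of +16 (ROT16).
Applying it to pension: p+16=f, e+16=u, n+16=d, s+16=i, i+16=y, o+16=e, n+16=d.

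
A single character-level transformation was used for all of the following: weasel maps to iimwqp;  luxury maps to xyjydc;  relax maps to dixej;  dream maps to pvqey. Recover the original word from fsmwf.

toast

Shifts by position in weasel: pos 0: w→i (+12), pos 1: e→i (+4), pos 2: a→m (+12), pos 3: s→w (+4) — repeating every 2. A repeating key of period 2 is used — shifts +12, +4 over and over.
Undoing it on fsmwf: f−12=t, s−4=o, m−12=a, w−4=s, f−12=t.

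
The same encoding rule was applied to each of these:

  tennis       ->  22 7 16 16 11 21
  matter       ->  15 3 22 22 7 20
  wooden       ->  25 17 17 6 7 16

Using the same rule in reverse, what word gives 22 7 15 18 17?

tempo

t is letter #20 and maps to 22: an offset of 2. The number is (letter's place in the alphabet, a=1) + 2.
Undoing it on 22 7 15 18 17: 22→(22−2)÷1=20=t, 7→(7−2)÷1=5=e, 15→(15−2)÷1=13=m, 18→(18−2)÷1=16=p, 17→(17−2)÷1=15=o.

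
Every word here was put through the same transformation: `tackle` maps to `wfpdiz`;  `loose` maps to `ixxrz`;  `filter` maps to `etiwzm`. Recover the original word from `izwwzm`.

letter

t(19)→w(22) and a(0)→f(5) fit y≡5x+5 (mod 26); the inverse of 5 mod 26 is 21. This is an affine cipher: with a=0,…,z=25, each position x becomes (5x+5) mod 26.
Reversing it on izwwzm: i(8)→21·(8−5)≡11=l; z(25)→21·(25−5)≡4=e; w(22)→21·(22−5)≡19=t; w(22)→21·(22−5)≡19=t; z(25)→21·(25−5)≡4=e; m(12)→21·(12−5)≡17=r (all mod 26).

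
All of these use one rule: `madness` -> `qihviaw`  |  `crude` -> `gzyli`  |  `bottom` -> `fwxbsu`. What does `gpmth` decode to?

child

A repeating key of period 2 is used — shifts +4, +8 over and over.
Decoding gpmth: g−4=c, p−8=h, m−4=i, t−8=l, h−4=d.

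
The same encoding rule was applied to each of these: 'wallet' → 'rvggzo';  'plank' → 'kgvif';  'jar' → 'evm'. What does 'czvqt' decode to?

heavy

It's a constant shift of +21 (ROT21).
Reversing it on czvqt: c−21=h, z−21=e, v−21=a, q−21=v, t−21=y.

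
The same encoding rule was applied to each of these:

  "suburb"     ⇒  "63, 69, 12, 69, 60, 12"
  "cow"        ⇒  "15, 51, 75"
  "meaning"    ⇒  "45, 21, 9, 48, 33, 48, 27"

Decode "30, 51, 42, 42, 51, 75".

With a=1..z=26, the number is 3·pos + 6.
Decoding 30, 51, 42, 42, 51, 75: 30→(30−6)÷3=8=h, 51→(51−6)÷3=15=o, 42→(42−6)÷3=12=l, 42→(42−6)÷3=12=l, 51→(51−6)÷3=15=o, 75→(75−6)÷3=23=w.

hollow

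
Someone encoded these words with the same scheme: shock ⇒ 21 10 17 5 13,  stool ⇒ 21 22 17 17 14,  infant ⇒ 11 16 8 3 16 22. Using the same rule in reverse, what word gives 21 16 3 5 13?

The number is (letter's place in the alphabet, a=1) + 2.
Decoding 21 16 3 5 13: 21→(21−2)÷1=19=s, 16→(16−2)÷1=14=n, 3→(3−2)÷1=1=a, 5→(5−2)÷1=3=c, 13→(13−2)÷1=11=k.

snack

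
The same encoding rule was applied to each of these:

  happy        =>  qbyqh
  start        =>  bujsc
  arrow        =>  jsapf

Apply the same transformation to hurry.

It's a Vigenère-style cipher with numeric key [9,1]: position i shifts by key[i mod 2].
For hurry: h+9=q, u+1=v, r+9=a, r+1=s, y+9=h.

qvash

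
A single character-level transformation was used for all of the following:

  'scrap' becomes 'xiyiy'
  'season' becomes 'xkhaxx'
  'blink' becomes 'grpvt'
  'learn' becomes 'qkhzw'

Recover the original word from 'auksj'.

vodka

In scrap: s→x is +5, c→i is +6, r→y is +7, a→i is +8 — the shift increases by 1 each position. The shift increases by 1 at each position, starting from +5: 5, 6, 7, ….
Decoding auksj: a−5=v, u−6=o, k−7=d, s−8=k, j−9=a.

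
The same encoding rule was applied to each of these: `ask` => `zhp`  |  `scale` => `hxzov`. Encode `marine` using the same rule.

Letters are reflected about the middle of the alphabet (position → 25−position): Atbash.
Applying it to marine: m↔n, a↔z, r↔i, i↔r, n↔m, e↔v.

nzirmv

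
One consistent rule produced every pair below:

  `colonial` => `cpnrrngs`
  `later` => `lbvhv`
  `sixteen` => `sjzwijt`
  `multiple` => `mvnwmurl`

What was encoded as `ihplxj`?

In colonial: c→c is +0, o→p is +1, l→n is +2, o→r is +3 — the shift increases by 1 each position. Each letter shifts forward by its position index (0, 1, 2, …) — the shift grows by one for each successive letter.
Reversing it on ihplxj: i−0=i, h−1=g, p−2=n, l−3=i, x−4=t, j−5=e.

ignite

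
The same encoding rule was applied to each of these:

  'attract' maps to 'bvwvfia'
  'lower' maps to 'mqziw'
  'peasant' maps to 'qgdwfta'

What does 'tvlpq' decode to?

still

In attract: a→b is +1, t→v is +2, t→w is +3, r→v is +4 — the shift increases by 1 each position. Each letter shifts forward by (position + 1), i.e. 1, 2, 3, … — the shift grows by one for each successive letter.
Reversing it on tvlpq: t−1=s, v−2=t, l−3=i, p−4=l, q−5=l.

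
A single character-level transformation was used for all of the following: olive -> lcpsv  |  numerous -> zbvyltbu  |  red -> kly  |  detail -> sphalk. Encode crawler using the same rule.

ylsdhyj

The output letters match the input read backwards, each shifted +7: olive reversed is evilo. Two steps: reverse the string, then apply a Caesar shift of +7.
On crawler: reverse → relwarc; then shift: r+7=y, e+7=l, l+7=s, w+7=d, a+7=h, r+7=y, c+7=j.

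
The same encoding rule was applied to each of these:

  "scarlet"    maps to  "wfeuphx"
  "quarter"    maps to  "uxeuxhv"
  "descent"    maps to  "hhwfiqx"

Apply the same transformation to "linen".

plrhr

Shifts by position in scarlet: pos 0: s→w (+4), pos 1: c→f (+3), pos 2: a→e (+4), pos 3: r→u (+3) — repeating every 2. A repeating key of period 2 is used — shifts +4, +3 over and over.
For linen: l+4=p, i+3=l, n+4=r, e+3=h, n+4=r.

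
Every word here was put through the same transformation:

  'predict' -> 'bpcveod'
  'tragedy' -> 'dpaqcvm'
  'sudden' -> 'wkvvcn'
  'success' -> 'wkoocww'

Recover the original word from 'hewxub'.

p(15)→b(1) and r(17)→p(15) fit y≡7x+0 (mod 26); the inverse of 7 mod 26 is 15. This is an affine cipher: with a=0,…,z=25, each position x becomes (7x+0) mod 26.
Undoing it on hewxub: h(7)→15·(7−0)≡1=b; e(4)→15·(4−0)≡8=i; w(22)→15·(22−0)≡18=s; x(23)→15·(23−0)≡7=h; u(20)→15·(20−0)≡14=o; b(1)→15·(1−0)≡15=p (all mod 26).

bishop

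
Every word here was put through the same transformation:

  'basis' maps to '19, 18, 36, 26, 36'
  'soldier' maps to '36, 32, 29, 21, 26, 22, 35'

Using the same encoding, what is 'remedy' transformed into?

35, 22, 30, 22, 21, 42

b is letter #2 and maps to 19: an offset of 17. Letters become their 1-based position plus 17 (so a→18, b→19, …).
For remedy: r=18→35, e=5→22, m=13→30, e=5→22, d=4→21, y=25→42.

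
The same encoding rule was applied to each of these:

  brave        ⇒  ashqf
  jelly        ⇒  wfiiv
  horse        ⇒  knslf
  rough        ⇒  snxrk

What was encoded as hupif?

b(1)→a(0) and r(17)→s(18) fit y≡19x+7 (mod 26); the inverse of 19 mod 26 is 11. Each letter's alphabet position (a=0..z=25) is mapped through 19·x+7 mod 26 — an affine cipher.
Decoding hupif: h(7)→11·(7−7)≡0=a; u(20)→11·(20−7)≡13=n; p(15)→11·(15−7)≡10=k; i(8)→11·(8−7)≡11=l; f(5)→11·(5−7)≡4=e (all mod 26).

ankle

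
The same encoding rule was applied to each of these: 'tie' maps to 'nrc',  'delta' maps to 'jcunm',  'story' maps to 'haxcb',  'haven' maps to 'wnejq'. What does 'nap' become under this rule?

yjw

Read the word backwards and shift each letter +9.
For nap: reverse → pan; then shift: p+9=y, a+9=j, n+9=w.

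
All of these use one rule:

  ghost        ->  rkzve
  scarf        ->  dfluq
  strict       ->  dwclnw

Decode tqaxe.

It's a Vigenère-style cipher with numeric key [11,3]: position i shifts by key[i mod 2].
Decoding tqaxe: t−11=i, q−3=n, a−11=p, x−3=u, e−11=t.

input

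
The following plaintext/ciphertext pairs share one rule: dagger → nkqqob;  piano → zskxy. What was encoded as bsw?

rim

Compare letters: d→n is +10, a→k is +10, g→q is +10 — a constant shift. Each letter is shifted forward by 10 in the alphabet (a Caesar shift of +10).
Reversing it on bsw: b−10=r, s−10=i, w−10=m.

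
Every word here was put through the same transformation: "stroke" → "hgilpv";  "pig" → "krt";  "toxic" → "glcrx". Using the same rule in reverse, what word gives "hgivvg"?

This is the alphabet-reversal cipher (Atbash): a becomes z, b becomes y, etc.
Decoding hgivvg: h↔s, g↔t, i↔r, v↔e, v↔e, g↔t.

street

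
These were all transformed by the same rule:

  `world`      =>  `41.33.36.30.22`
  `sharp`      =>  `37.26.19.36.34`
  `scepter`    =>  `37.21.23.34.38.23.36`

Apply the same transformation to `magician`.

w is letter #23 and maps to 41: an offset of 18. The number is (letter's place in the alphabet, a=1) + 18.
On magician: m=13→31, a=1→19, g=7→25, i=9→27, c=3→21, i=9→27, a=1→19, n=14→32.

31.19.25.27.21.27.19.32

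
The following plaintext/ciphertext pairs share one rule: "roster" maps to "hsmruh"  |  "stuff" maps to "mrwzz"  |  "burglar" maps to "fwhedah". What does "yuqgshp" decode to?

Each letter's alphabet position (a=0..z=25) is mapped through 5·x+0 mod 26 — an affine cipher.
Reversing it on yuqgshp: y(24)→21·(24−0)≡10=k; u(20)→21·(20−0)≡4=e; q(16)→21·(16−0)≡24=y; g(6)→21·(6−0)≡22=w; s(18)→21·(18−0)≡14=o; h(7)→21·(7−0)≡17=r; p(15)→21·(15−0)≡3=d (all mod 26).

keyword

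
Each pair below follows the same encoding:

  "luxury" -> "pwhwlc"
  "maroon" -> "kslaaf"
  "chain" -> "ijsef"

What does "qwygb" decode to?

l(11)→p(15) and u(20)→w(22) fit y≡21x+18 (mod 26); the inverse of 21 mod 26 is 5. This is an affine cipher: with a=0,…,z=25, each position x becomes (21x+18) mod 26.
Undoing it on qwygb: q(16)→5·(16−18)≡16=q; w(22)→5·(22−18)≡20=u; y(24)→5·(24−18)≡4=e; g(6)→5·(6−18)≡18=s; b(1)→5·(1−18)≡19=t (all mod 26).

quest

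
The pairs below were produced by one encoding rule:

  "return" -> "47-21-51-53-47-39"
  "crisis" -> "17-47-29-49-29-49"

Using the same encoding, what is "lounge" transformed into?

r(#18)→47 and e(#5)→21: differences scale by 2, so n = 2·pos + 11. The formula is n = 2×(alphabet index, a=1) + 11.
Applying it to lounge: l=12→35, o=15→41, u=21→53, n=14→39, g=7→25, e=5→21.

35-41-53-39-25-21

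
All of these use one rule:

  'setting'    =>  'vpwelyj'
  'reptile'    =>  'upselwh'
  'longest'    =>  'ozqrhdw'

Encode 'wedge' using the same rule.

zpgrh

Shifts by position in setting: pos 0: s→v (+3), pos 1: e→p (+11), pos 2: t→w (+3), pos 3: t→e (+11) — repeating every 2. The shifts repeat in a cycle of length 2: positions 0,1,… shift by +3, +11, then the pattern repeats.
On wedge: w+3=z, e+11=p, d+3=g, g+11=r, e+3=h.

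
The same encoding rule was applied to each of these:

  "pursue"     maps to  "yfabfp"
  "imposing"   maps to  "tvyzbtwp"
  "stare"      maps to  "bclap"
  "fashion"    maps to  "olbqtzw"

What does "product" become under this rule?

yazmflc

Two shifts are in play — +11 for a/e/i/o/u, +9 for every other letter.
Applying it to product: p(cons)+9=y, r(cons)+9=a, o(vowel)+11=z, d(cons)+9=m, u(vowel)+11=f, c(cons)+9=l, t(cons)+9=c.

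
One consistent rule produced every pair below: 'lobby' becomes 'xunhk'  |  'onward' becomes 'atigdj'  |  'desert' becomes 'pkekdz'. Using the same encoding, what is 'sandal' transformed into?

egzjmr

The shifts repeat in a cycle of length 2: positions 0,1,… shift by +12, +6, then the pattern repeats.
Applying it to sandal: s+12=e, a+6=g, n+12=z, d+6=j, a+12=m, l+6=r.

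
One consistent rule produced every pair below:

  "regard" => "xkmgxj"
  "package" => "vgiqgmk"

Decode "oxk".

ire

This is a Caesar cipher with shift 6.
Undoing it on oxk: o−6=i, x−6=r, k−6=e.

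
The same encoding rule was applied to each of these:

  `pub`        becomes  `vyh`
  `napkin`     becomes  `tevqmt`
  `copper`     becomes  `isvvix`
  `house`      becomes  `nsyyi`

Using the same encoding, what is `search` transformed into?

yiexin

The shift depends on letter class: consonant p→v is +6, but vowel u→y is +4. The rule splits by letter class: vowels +4, consonants +6.
For search: s(cons)+6=y, e(vowel)+4=i, a(vowel)+4=e, r(cons)+6=x, c(cons)+6=i, h(cons)+6=n.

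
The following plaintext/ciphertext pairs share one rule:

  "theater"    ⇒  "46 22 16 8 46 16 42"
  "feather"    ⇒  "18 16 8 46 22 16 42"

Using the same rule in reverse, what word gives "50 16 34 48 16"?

venue

t(#20)→46 and h(#8)→22: differences scale by 2, so n = 2·pos + 6. Each letter becomes 2×(its alphabet position, a=1..z=26) + 6.
Decoding 50 16 34 48 16: 50→(50−6)÷2=22=v, 16→(16−6)÷2=5=e, 34→(34−6)÷2=14=n, 48→(48−6)÷2=21=u, 16→(16−6)÷2=5=e.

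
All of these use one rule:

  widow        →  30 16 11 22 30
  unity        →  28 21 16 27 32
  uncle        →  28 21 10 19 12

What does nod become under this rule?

Letters become their 1-based position plus 7 (so a→8, b→9, …).
Applying it to nod: n=14→21, o=15→22, d=4→11.

21 22 11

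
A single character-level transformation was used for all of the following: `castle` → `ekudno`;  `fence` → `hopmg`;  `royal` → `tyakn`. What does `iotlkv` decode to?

Shifts by position in castle: pos 0: c→e (+2), pos 1: a→k (+10), pos 2: s→u (+2), pos 3: t→d (+10) — repeating every 2. It's a Vigenère-style cipher with numeric key [2,10]: position i shifts by key[i mod 2].
Undoing it on iotlkv: i−2=g, o−10=e, t−2=r, l−10=b, k−2=i, v−10=l.

gerbil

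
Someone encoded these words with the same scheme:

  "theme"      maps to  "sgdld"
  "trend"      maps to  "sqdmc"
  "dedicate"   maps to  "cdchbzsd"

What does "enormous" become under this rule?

dmnqlntr

This is a Caesar cipher with shift 25.
Applying it to enormous: e+25=d, n+25=m, o+25=n, r+25=q, m+25=l, o+25=n, u+25=t, s+25=r.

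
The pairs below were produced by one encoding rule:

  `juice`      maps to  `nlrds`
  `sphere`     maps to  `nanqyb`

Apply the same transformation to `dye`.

nhm

Read the word backwards and shift each letter +9.
On dye: reverse → eyd; then shift: e+9=n, y+9=h, d+9=m.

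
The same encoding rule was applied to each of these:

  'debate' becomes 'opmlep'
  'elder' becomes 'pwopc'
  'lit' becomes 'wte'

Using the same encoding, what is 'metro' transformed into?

Compare letters: d→o is +11, e→p is +11, b→m is +11 — a constant shift. Each letter is shifted forward by 11 in the alphabet (a Caesar shift of +11).
On metro: m+11=x, e+11=p, t+11=e, r+11=c, o+11=z.

xpecz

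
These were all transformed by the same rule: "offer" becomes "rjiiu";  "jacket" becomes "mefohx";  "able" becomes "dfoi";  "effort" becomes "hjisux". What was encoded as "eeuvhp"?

barrel

It's a Vigenère-style cipher with numeric key [3,4]: position i shifts by key[i mod 2].
Decoding eeuvhp: e−3=b, e−4=a, u−3=r, v−4=r, h−3=e, p−4=l.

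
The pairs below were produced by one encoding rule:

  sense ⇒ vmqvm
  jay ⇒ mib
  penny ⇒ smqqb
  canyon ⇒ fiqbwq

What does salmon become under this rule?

viopwq

The shift depends on letter class: consonant s→v is +3, but vowel e→m is +8. Vowels shift forward by 8 and consonants shift forward by 3.
On salmon: s(cons)+3=v, a(vowel)+8=i, l(cons)+3=o, m(cons)+3=p, o(vowel)+8=w, n(cons)+3=q.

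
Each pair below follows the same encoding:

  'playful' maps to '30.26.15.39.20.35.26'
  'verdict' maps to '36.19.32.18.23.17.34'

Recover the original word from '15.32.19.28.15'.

p is letter #16 and maps to 30: an offset of 14. Letters become their 1-based position plus 14 (so a→15, b→16, …).
Reversing it on 15.32.19.28.15: 15→(15−14)÷1=1=a, 32→(32−14)÷1=18=r, 19→(19−14)÷1=5=e, 28→(28−14)÷1=14=n, 15→(15−14)÷1=1=a.

arena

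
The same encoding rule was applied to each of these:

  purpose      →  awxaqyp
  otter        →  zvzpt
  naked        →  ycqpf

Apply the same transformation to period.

agxtqj

Shifts by position in purpose: pos 0: p→a (+11), pos 1: u→w (+2), pos 2: r→x (+6), pos 3: p→a (+11), pos 4: o→q (+2), pos 5: s→y (+6) — repeating every 3. A repeating key of period 3 is used — shifts +11, +2, +6 over and over.
For period: p+11=a, e+2=g, r+6=x, i+11=t, o+2=q, d+6=j.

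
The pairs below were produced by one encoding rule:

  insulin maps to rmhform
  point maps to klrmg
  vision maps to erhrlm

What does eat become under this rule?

Each pair mirrors across the alphabet (i↔r, n↔m, s↔h): positions sum to 25. Each letter is replaced by its mirror in the alphabet: a↔z, b↔y, c↔x, and so on (the Atbash cipher).
Applying it to eat: e↔v, a↔z, t↔g.

vzg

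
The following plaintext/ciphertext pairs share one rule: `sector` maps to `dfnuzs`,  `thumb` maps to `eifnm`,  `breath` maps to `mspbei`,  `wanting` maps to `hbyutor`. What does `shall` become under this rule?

A repeating key of period 2 is used — shifts +11, +1 over and over.
On shall: s+11=d, h+1=i, a+11=l, l+1=m, l+11=w.

dilmw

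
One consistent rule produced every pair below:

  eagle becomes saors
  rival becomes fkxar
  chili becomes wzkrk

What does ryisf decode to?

lower

e(4)→s(18) and a(0)→a(0) fit y≡11x+0 (mod 26); the inverse of 11 mod 26 is 19. This is an affine cipher: with a=0,…,z=25, each position x becomes (11x+0) mod 26.
Undoing it on ryisf: r(17)→19·(17−0)≡11=l; y(24)→19·(24−0)≡14=o; i(8)→19·(8−0)≡22=w; s(18)→19·(18−0)≡4=e; f(5)→19·(5−0)≡17=r (all mod 26).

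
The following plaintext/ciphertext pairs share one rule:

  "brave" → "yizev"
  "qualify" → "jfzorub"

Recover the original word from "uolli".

floor

Each pair mirrors across the alphabet (b↔y, r↔i, a↔z): positions sum to 25. Each letter is replaced by its mirror in the alphabet: a↔z, b↔y, c↔x, and so on (the Atbash cipher).
Undoing it on uolli: u↔f, o↔l, l↔o, l↔o, i↔r.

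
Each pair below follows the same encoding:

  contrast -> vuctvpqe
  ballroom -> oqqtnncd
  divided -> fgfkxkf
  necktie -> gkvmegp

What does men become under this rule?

pgo

The output letters match the input read backwards, each shifted +2: contrast reversed is tsartnoc. Read the word backwards and shift each letter +2.
Applying it to men: reverse → nem; then shift: n+2=p, e+2=g, m+2=o.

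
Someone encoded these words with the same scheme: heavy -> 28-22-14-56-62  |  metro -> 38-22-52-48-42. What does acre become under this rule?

The formula is n = 2×(alphabet index, a=1) + 12.
On acre: a=1→14, c=3→18, r=18→48, e=5→22.

14-18-48-22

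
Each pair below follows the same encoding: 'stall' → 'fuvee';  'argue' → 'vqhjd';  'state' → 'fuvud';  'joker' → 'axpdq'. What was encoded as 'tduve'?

This is an affine cipher: with a=0,…,z=25, each position x becomes (15x+21) mod 26.
Decoding tduve: t(19)→7·(19−21)≡12=m; d(3)→7·(3−21)≡4=e; u(20)→7·(20−21)≡19=t; v(21)→7·(21−21)≡0=a; e(4)→7·(4−21)≡11=l (all mod 26).

metal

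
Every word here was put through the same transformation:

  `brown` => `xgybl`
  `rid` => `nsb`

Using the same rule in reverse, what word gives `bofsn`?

diver

The output letters match the input read backwards, each shifted +10: brown reversed is nworb. The word is reversed, then every letter is shifted forward by 10.
Reversing it on bofsn: shift back: b−10=r, o−10=e, f−10=v, s−10=i, n−10=d → revid; then reverse → diver.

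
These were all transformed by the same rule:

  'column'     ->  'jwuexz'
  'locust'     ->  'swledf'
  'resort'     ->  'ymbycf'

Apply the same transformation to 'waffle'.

Letter i (0-indexed) is shifted by i+7, so successive shifts are 7, 8, 9, ….
For waffle: w+7=d, a+8=i, f+9=o, f+10=p, l+11=w, e+12=q.

diopwq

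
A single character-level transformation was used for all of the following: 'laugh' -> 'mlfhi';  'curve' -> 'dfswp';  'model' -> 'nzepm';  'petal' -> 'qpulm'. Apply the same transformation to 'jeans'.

kplot

The shift depends on letter class: consonant l→m is +1, but vowel a→l is +11. Two shifts are in play — +11 for a/e/i/o/u, +1 for every other letter.
Applying it to jeans: j(cons)+1=k, e(vowel)+11=p, a(vowel)+11=l, n(cons)+1=o, s(cons)+1=t.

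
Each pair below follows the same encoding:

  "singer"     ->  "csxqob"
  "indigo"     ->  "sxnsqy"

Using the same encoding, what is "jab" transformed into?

Compare letters: s→c is +10, i→s is +10, n→x is +10 — a constant shift. Every letter moves 10 places later in the alphabet, wrapping around z→a.
For jab: j+10=t, a+10=k, b+10=l.

tkl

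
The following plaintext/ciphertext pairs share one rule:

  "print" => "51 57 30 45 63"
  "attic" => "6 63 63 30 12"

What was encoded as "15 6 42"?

p(#16)→51 and r(#18)→57: differences scale by 3, so n = 3·pos + 3. The formula is n = 3×(alphabet index, a=1) + 3.
Undoing it on 15 6 42: 15→(15−3)÷3=4=d, 6→(6−3)÷3=1=a, 42→(42−3)÷3=13=m.

dam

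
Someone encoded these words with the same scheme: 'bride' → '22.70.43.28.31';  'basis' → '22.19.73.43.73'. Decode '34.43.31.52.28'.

field

b(#2)→22 and r(#18)→70: differences scale by 3, so n = 3·pos + 16. The formula is n = 3×(alphabet index, a=1) + 16.
Undoing it on 34.43.31.52.28: 34→(34−16)÷3=6=f, 43→(43−16)÷3=9=i, 31→(31−16)÷3=5=e, 52→(52−16)÷3=12=l, 28→(28−16)÷3=4=d.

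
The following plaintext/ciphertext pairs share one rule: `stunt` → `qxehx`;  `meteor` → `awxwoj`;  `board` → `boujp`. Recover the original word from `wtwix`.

elect

s(18)→q(16) and t(19)→x(23) fit y≡7x+20 (mod 26); the inverse of 7 mod 26 is 15. Treating letters as 0–25, the rule is x ↦ 7x + 20 (mod 26).
Reversing it on wtwix: w(22)→15·(22−20)≡4=e; t(19)→15·(19−20)≡11=l; w(22)→15·(22−20)≡4=e; i(8)→15·(8−20)≡2=c; x(23)→15·(23−20)≡19=t (all mod 26).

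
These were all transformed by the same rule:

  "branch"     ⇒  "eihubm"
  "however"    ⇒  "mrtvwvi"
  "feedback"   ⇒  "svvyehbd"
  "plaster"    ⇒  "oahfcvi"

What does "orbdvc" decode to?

pocket

Treating letters as 0–25, the rule is x ↦ 23x + 7 (mod 26).
Reversing it on orbdvc: o(14)→17·(14−7)≡15=p; r(17)→17·(17−7)≡14=o; b(1)→17·(1−7)≡2=c; d(3)→17·(3−7)≡10=k; v(21)→17·(21−7)≡4=e; c(2)→17·(2−7)≡19=t (all mod 26).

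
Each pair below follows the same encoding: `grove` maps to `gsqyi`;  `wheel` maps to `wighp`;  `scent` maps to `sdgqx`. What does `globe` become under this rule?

gmqei

In grove: g→g is +0, r→s is +1, o→q is +2, v→y is +3 — the shift increases by 1 each position. Letter i (0-indexed) is shifted by i+0, so successive shifts are 0, 1, 2, ….
On globe: g+0=g, l+1=m, o+2=q, b+3=e, e+4=i.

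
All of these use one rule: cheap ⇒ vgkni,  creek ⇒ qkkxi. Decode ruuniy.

Read the word backwards and shift each letter +6.
Undoing it on ruuniy: shift back: r−6=l, u−6=o, u−6=o, n−6=h, i−6=c, y−6=s → loohcs; then reverse → school.

school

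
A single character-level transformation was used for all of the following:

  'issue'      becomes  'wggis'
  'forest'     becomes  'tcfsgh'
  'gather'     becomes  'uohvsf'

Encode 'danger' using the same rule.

robusf

Compare letters: i→w is +14, s→g is +14, s→g is +14 — a constant shift. Each letter is shifted forward by 14 in the alphabet (a Caesar shift of +14).
Applying it to danger: d+14=r, a+14=o, n+14=b, g+14=u, e+14=s, r+14=f.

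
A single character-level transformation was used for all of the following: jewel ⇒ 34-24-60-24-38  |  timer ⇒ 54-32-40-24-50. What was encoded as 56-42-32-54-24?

j(#10)→34 and e(#5)→24: differences scale by 2, so n = 2·pos + 14. The formula is n = 2×(alphabet index, a=1) + 14.
Undoing it on 56-42-32-54-24: 56→(56−14)÷2=21=u, 42→(42−14)÷2=14=n, 32→(32−14)÷2=9=i, 54→(54−14)÷2=20=t, 24→(24−14)÷2=5=e.

unite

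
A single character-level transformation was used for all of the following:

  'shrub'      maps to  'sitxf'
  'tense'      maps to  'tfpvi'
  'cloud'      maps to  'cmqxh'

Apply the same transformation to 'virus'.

vjtxw

Letter i (0-indexed) is shifted by i+0, so successive shifts are 0, 1, 2, ….
Applying it to virus: v+0=v, i+1=j, r+2=t, u+3=x, s+4=w.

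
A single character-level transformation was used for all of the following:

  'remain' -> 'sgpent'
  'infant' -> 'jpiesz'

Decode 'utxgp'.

truck

Letter i (0-indexed) is shifted by i+1, so successive shifts are 1, 2, 3, ….
Decoding utxgp: u−1=t, t−2=r, x−3=u, g−4=c, p−5=k.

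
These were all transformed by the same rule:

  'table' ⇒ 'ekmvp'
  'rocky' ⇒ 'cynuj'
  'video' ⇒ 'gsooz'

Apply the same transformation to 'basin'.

It's a Vigenère-style cipher with numeric key [11,10]: position i shifts by key[i mod 2].
For basin: b+11=m, a+10=k, s+11=d, i+10=s, n+11=y.

mkdsy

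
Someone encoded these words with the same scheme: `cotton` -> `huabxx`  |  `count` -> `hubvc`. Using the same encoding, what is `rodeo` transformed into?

The shift increases by 1 at each position, starting from +5: 5, 6, 7, ….
On rodeo: r+5=w, o+6=u, d+7=k, e+8=m, o+9=x.

wukmx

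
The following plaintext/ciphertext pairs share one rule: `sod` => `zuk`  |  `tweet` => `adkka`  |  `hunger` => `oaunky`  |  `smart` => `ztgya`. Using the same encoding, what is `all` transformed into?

gss

The shift depends on letter class: consonant s→z is +7, but vowel o→u is +6. The rule splits by letter class: vowels +6, consonants +7.
For all: a(vowel)+6=g, l(cons)+7=s, l(cons)+7=s.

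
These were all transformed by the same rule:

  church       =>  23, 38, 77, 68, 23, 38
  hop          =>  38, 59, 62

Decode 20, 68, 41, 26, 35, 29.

bridge

The formula is n = 3×(alphabet index, a=1) + 14.
Decoding 20, 68, 41, 26, 35, 29: 20→(20−14)÷3=2=b, 68→(68−14)÷3=18=r, 41→(41−14)÷3=9=i, 26→(26−14)÷3=4=d, 35→(35−14)÷3=7=g, 29→(29−14)÷3=5=e.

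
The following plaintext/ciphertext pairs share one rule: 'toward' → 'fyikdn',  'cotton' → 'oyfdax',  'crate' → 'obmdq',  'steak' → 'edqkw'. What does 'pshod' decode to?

Shifts by position in toward: pos 0: t→f (+12), pos 1: o→y (+10), pos 2: w→i (+12), pos 3: a→k (+10) — repeating every 2. It's a Vigenère-style cipher with numeric key [12,10]: position i shifts by key[i mod 2].
Reversing it on pshod: p−12=d, s−10=i, h−12=v, o−10=e, d−12=r.

diver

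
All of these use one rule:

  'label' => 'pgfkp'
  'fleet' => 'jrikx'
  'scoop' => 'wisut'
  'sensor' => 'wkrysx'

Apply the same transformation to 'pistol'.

It's a Vigenère-style cipher with numeric key [4,6]: position i shifts by key[i mod 2].
For pistol: p+4=t, i+6=o, s+4=w, t+6=z, o+4=s, l+6=r.

towzsr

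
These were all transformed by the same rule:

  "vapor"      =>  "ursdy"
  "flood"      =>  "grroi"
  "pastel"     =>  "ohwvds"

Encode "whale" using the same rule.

Read the word backwards and shift each letter +3.
For whale: reverse → elahw; then shift: e+3=h, l+3=o, a+3=d, h+3=k, w+3=z.

hodkz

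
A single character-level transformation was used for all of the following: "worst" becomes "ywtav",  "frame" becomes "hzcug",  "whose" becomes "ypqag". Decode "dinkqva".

A repeating key of period 2 is used — shifts +2, +8 over and over.
Reversing it on dinkqva: d−2=b, i−8=a, n−2=l, k−8=c, q−2=o, v−8=n, a−2=y.

balcony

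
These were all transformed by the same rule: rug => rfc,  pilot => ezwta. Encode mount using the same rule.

The output letters match the input read backwards, each shifted +11: rug reversed is gur. The word is reversed, then every letter is shifted forward by 11.
Applying it to mount: reverse → tnuom; then shift: t+11=e, n+11=y, u+11=f, o+11=z, m+11=x.

eyfzx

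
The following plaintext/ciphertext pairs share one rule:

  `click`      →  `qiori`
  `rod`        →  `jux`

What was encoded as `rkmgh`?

bagel

The output letters match the input read backwards, each shifted +6: click reversed is kcilc. Read the word backwards and shift each letter +6.
Reversing it on rkmgh: shift back: r−6=l, k−6=e, m−6=g, g−6=a, h−6=b → legab; then reverse → bagel.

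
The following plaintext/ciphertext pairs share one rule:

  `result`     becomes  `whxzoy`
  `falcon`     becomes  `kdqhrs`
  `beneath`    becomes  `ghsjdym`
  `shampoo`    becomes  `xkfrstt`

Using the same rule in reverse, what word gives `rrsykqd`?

A repeating key of period 3 is used — shifts +5, +3, +5 over and over.
Undoing it on rrsykqd: r−5=m, r−3=o, s−5=n, y−5=t, k−3=h, q−5=l, d−5=y.

monthly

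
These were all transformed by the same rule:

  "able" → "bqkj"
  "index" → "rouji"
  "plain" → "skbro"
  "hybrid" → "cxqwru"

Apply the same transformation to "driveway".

a(0)→b(1) and b(1)→q(16) fit y≡15x+1 (mod 26); the inverse of 15 mod 26 is 7. This is an affine cipher: with a=0,…,z=25, each position x becomes (15x+1) mod 26.
Applying it to driveway: d(3)→15·3+1≡20=u; r(17)→15·17+1≡22=w; i(8)→15·8+1≡17=r; v(21)→15·21+1≡4=e; e(4)→15·4+1≡9=j; w(22)→15·22+1≡19=t; a(0)→15·0+1≡1=b; y(24)→15·24+1≡23=x (all mod 26).

uwrejtbx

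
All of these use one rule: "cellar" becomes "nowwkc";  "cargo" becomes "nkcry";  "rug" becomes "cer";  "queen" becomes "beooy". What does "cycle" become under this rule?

The shift depends on letter class: consonant c→n is +11, but vowel e→o is +10. Two shifts are in play — +10 for a/e/i/o/u, +11 for every other letter.
On cycle: c(cons)+11=n, y(cons)+11=j, c(cons)+11=n, l(cons)+11=w, e(vowel)+10=o.

njnwo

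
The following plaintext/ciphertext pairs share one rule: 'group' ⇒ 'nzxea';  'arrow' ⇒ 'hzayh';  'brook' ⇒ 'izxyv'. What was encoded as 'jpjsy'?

chain

In group: g→n is +7, r→z is +8, o→x is +9, u→e is +10 — the shift increases by 1 each position. Letter i (0-indexed) is shifted by i+7, so successive shifts are 7, 8, 9, ….
Reversing it on jpjsy: j−7=c, p−8=h, j−9=a, s−10=i, y−11=n.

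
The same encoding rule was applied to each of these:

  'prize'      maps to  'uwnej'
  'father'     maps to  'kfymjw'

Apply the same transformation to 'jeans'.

Compare letters: p→u is +5, r→w is +5, i→n is +5 — a constant shift. It's a constant shift of +5 (ROT5).
For jeans: j+5=o, e+5=j, a+5=f, n+5=s, s+5=x.

ojfsx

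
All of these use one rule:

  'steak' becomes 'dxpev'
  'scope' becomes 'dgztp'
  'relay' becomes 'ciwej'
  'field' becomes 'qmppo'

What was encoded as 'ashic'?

Shifts by position in steak: pos 0: s→d (+11), pos 1: t→x (+4), pos 2: e→p (+11), pos 3: a→e (+4) — repeating every 2. The shifts repeat in a cycle of length 2: positions 0,1,… shift by +11, +4, then the pattern repeats.
Decoding ashic: a−11=p, s−4=o, h−11=w, i−4=e, c−11=r.

power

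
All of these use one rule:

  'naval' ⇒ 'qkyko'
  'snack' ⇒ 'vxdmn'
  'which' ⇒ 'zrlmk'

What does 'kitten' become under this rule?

Shifts by position in naval: pos 0: n→q (+3), pos 1: a→k (+10), pos 2: v→y (+3), pos 3: a→k (+10) — repeating every 2. The shifts repeat in a cycle of length 2: positions 0,1,… shift by +3, +10, then the pattern repeats.
Applying it to kitten: k+3=n, i+10=s, t+3=w, t+10=d, e+3=h, n+10=x.

nswdhx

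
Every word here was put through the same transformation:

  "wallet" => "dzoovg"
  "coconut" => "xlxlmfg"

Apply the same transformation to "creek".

xivvp

Each letter is replaced by its mirror in the alphabet: a↔z, b↔y, c↔x, and so on (the Atbash cipher).
For creek: c↔x, r↔i, e↔v, e↔v, k↔p.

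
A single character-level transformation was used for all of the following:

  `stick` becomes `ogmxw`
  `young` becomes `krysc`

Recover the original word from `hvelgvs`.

orchard

The output letters match the input read backwards, each shifted +4: stick reversed is kcits. The word is reversed, then every letter is shifted forward by 4.
Reversing it on hvelgvs: shift back: h−4=d, v−4=r, e−4=a, l−4=h, g−4=c, v−4=r, s−4=o → drahcro; then reverse → orchard.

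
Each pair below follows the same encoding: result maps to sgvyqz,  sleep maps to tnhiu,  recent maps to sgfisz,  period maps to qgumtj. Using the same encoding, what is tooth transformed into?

uqrxm

In result: r→s is +1, e→g is +2, s→v is +3, u→y is +4 — the shift increases by 1 each position. Letter i (0-indexed) is shifted by i+1, so successive shifts are 1, 2, 3, ….
For tooth: t+1=u, o+2=q, o+3=r, t+4=x, h+5=m.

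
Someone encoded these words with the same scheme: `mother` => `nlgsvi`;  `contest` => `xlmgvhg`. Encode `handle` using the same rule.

szmwov

Each pair mirrors across the alphabet (m↔n, o↔l, t↔g): positions sum to 25. Each letter is replaced by its mirror in the alphabet: a↔z, b↔y, c↔x, and so on (the Atbash cipher).
Applying it to handle: h↔s, a↔z, n↔m, d↔w, l↔o, e↔v.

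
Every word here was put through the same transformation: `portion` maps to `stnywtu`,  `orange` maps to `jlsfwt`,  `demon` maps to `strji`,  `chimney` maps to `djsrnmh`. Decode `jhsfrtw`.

romance

The output letters match the input read backwards, each shifted +5: portion reversed is noitrop. Read the word backwards and shift each letter +5.
Decoding jhsfrtw: shift back: j−5=e, h−5=c, s−5=n, f−5=a, r−5=m, t−5=o, w−5=r → ecnamor; then reverse → romance.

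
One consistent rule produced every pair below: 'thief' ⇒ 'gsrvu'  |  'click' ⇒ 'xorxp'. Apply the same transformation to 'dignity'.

Letters are reflected about the middle of the alphabet (position → 25−position): Atbash.
On dignity: d↔w, i↔r, g↔t, n↔m, i↔r, t↔g, y↔b.

wrtmrgb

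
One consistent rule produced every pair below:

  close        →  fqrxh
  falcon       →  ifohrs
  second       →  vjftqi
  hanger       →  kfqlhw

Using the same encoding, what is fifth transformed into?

iniyk

Shifts by position in close: pos 0: c→f (+3), pos 1: l→q (+5), pos 2: o→r (+3), pos 3: s→x (+5) — repeating every 2. It's a Vigenère-style cipher with numeric key [3,5]: position i shifts by key[i mod 2].
Applying it to fifth: f+3=i, i+5=n, f+3=i, t+5=y, h+3=k.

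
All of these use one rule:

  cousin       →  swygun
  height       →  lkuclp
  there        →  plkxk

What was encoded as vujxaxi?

library

This is an affine cipher: with a=0,…,z=25, each position x becomes (9x+0) mod 26.
Reversing it on vujxaxi: v(21)→3·(21−0)≡11=l; u(20)→3·(20−0)≡8=i; j(9)→3·(9−0)≡1=b; x(23)→3·(23−0)≡17=r; a(0)→3·(0−0)≡0=a; x(23)→3·(23−0)≡17=r; i(8)→3·(8−0)≡24=y (all mod 26).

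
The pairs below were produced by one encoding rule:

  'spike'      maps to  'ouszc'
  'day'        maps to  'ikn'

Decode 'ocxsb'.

Read the word backwards and shift each letter +10.
Reversing it on ocxsb: shift back: o−10=e, c−10=s, x−10=n, s−10=i, b−10=r → esnir; then reverse → rinse.

rinse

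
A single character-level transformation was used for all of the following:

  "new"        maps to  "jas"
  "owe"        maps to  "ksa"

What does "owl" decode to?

sap

Compare letters: n→j is +22, e→a is +22, w→s is +22 — a constant shift. Every letter moves 22 places later in the alphabet, wrapping around z→a.
Undoing it on owl: o−22=s, w−22=a, l−22=p.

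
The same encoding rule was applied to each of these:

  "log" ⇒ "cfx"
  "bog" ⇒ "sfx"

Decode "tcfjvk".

Compare letters: l→c is +17, o→f is +17, g→x is +17 — a constant shift. This is a Caesar cipher with shift 17.
Decoding tcfjvk: t−17=c, c−17=l, f−17=o, j−17=s, v−17=e, k−17=t.

closet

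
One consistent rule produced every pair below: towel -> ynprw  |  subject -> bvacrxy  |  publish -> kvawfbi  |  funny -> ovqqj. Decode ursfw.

devil

t(19)→y(24) and o(14)→n(13) fit y≡23x+3 (mod 26); the inverse of 23 mod 26 is 17. This is an affine cipher: with a=0,…,z=25, each position x becomes (23x+3) mod 26.
Decoding ursfw: u(20)→17·(20−3)≡3=d; r(17)→17·(17−3)≡4=e; s(18)→17·(18−3)≡21=v; f(5)→17·(5−3)≡8=i; w(22)→17·(22−3)≡11=l (all mod 26).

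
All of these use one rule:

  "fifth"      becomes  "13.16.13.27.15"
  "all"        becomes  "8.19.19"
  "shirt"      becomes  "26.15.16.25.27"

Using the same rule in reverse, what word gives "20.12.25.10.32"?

mercy

f is letter #6 and maps to 13: an offset of 7. The number is (letter's place in the alphabet, a=1) + 7.
Undoing it on 20.12.25.10.32: 20→(20−7)÷1=13=m, 12→(12−7)÷1=5=e, 25→(25−7)÷1=18=r, 10→(10−7)÷1=3=c, 32→(32−7)÷1=25=y.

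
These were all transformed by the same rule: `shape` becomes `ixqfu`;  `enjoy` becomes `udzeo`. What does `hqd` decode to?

ran

Compare letters: s→i is +16, h→x is +16, a→q is +16 — a constant shift. It's a constant shift of +16 (ROT16).
Decoding hqd: h−16=r, q−16=a, d−16=n.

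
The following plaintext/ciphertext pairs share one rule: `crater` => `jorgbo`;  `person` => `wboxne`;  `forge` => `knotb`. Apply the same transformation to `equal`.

c(2)→j(9) and r(17)→o(14) fit y≡9x+17 (mod 26); the inverse of 9 mod 26 is 3. This is an affine cipher: with a=0,…,z=25, each position x becomes (9x+17) mod 26.
Applying it to equal: e(4)→9·4+17≡1=b; q(16)→9·16+17≡5=f; u(20)→9·20+17≡15=p; a(0)→9·0+17≡17=r; l(11)→9·11+17≡12=m (all mod 26).

bfprm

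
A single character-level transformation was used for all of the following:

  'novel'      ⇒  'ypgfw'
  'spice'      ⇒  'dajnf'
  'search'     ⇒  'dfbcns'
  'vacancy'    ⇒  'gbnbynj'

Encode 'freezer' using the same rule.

qcffkfc

The shift depends on letter class: consonant n→y is +11, but vowel o→p is +1. Two shifts are in play — +1 for a/e/i/o/u, +11 for every other letter.
For freezer: f(cons)+11=q, r(cons)+11=c, e(vowel)+1=f, e(vowel)+1=f, z(cons)+11=k, e(vowel)+1=f, r(cons)+11=c.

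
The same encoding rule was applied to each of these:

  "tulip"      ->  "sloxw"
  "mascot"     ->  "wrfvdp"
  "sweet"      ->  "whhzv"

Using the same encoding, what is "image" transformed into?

hjdpl

The output letters match the input read backwards, each shifted +3: tulip reversed is pilut. Two steps: reverse the string, then apply a Caesar shift of +3.
For image: reverse → egami; then shift: e+3=h, g+3=j, a+3=d, m+3=p, i+3=l.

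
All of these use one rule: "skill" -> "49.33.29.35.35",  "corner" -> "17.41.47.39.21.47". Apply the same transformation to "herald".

27.21.47.13.35.19

The formula is n = 2×(alphabet index, a=1) + 11.
Applying it to herald: h=8→27, e=5→21, r=18→47, a=1→13, l=12→35, d=4→19.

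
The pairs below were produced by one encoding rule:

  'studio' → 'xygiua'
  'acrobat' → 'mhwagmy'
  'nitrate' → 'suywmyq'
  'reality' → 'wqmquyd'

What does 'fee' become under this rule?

The shift depends on letter class: consonant s→x is +5, but vowel u→g is +12. The rule splits by letter class: vowels +12, consonants +5.
On fee: f(cons)+5=k, e(vowel)+12=q, e(vowel)+12=q.

kqq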